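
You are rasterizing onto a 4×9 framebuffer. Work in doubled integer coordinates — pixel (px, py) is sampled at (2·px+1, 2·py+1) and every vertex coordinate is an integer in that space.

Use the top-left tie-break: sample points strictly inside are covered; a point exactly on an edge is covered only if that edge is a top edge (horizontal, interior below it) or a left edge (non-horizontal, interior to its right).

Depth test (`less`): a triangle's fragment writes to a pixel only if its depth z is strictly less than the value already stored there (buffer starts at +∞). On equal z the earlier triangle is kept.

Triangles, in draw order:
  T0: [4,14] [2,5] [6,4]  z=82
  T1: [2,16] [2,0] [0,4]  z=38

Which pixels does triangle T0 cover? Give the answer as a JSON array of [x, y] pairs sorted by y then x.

T0:
  2·area = 38
  edge (4, 14)→(2, 5): d=(-2,-9) top-left  bias=+0
  edge (2, 5)→(6, 4): d=(4,-1) top-left  bias=+0
  edge (6, 4)→(4, 14): d=(-2,10) right/bottom  bias=-1
    (1,2)@(3, 5): e=[9,1,28] → #
    (2,2)@(5, 5): e=[27,3,8] → #
    (3,2)@(7, 5): e=[45,5,-12] → ·
    (1,3)@(3, 7): e=[5,9,24] → #
    (3,3)@(7, 7): e=[41,13,-16] → ·
    (1,4)@(3, 9): e=[1,17,20] → #
    (2,4)@(5, 9): e=[19,19,0] → ·  [on edge]
    (1,5)@(3, 11): e=[-3,25,16] → ·
  covered (5 px):
    · · · ·
    · · · ·
    · # # ·
    · # # ·
    · # · ·
    · · · ·
    · · · ·
    · · · ·
    · · · ·
T1:
  2·area = 32  (B↔C swapped to make it positive)
  edge (2, 16)→(0, 4): d=(-2,-12) top-left  bias=+0
  edge (0, 4)→(2, 0): d=(2,-4) top-left  bias=+0
  edge (2, 0)→(2, 16): d=(0,16) right/bottom  bias=-1
    (0,1)@(1, 3): e=[14,2,16] → #
    (1,1)@(3, 3): e=[38,10,-16] → ·
    (0,2)@(1, 5): e=[10,6,16] → #
    (1,2)@(3, 5): e=[34,14,-16] → ·
    (0,3)@(1, 7): e=[6,10,16] → #
    (1,3)@(3, 7): e=[30,18,-16] → ·
    (0,4)@(1, 9): e=[2,14,16] → #
    (1,4)@(3, 9): e=[26,22,-16] → ·
    (0,5)@(1, 11): e=[-2,18,16] → ·
  covered (4 px):
    · · · ·
    # · · ·
    # · · ·
    # · · ·
    # · · ·
    · · · ·
    · · · ·
    · · · ·
    · · · ·

Final: [[1,2],[2,2],[1,3],[2,3],[1,4]]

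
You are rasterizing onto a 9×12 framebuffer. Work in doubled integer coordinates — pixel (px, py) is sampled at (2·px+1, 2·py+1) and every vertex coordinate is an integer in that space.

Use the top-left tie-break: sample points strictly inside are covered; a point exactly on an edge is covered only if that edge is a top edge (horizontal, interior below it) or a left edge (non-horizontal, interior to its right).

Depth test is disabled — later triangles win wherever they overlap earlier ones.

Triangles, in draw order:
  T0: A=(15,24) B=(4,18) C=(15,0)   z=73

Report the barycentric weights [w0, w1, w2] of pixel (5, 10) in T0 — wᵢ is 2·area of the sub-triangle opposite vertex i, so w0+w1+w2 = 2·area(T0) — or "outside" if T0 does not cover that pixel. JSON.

T0:
  2·area = 264
  edge (15, 24)→(4, 18): d=(-11,-6) top-left  bias=+0
  edge (4, 18)→(15, 0): d=(11,-18) top-left  bias=+0
  edge (15, 0)→(15, 24): d=(0,24) right/bottom  bias=-1
    (7,0)@(15, 1): e=[253,11,0] → .  [on edge]
    (7,1)@(15, 3): e=[231,33,0] → .  [on edge]
    (6,2)@(13, 5): e=[197,19,48] → X
    (7,2)@(15, 5): e=[209,55,0] → .  [on edge]
    (5,3)@(11, 7): e=[163,5,96] → X
    (7,3)@(15, 7): e=[187,77,0] → .  [on edge]
    (5,4)@(11, 9): e=[141,27,96] → X
    (7,4)@(15, 9): e=[165,99,0] → .  [on edge]
    (4,5)@(9, 11): e=[107,13,144] → X
    (7,5)@(15, 11): e=[143,121,0] → .  [on edge]
    (4,6)@(9, 13): e=[85,35,144] → X
    (7,6)@(15, 13): e=[121,143,0] → .  [on edge]
    (7,7)@(15, 15): e=[99,165,0] → .  [on edge]
    (7,8)@(15, 17): e=[77,187,0] → .  [on edge]
    (7,9)@(15, 19): e=[55,209,0] → .  [on edge]
    (7,10)@(15, 21): e=[33,231,0] → .  [on edge]
    (7,11)@(15, 23): e=[11,253,0] → .  [on edge]
  covered (26 px):
    . . . . . . . . .
    . . . . . . . . .
    . . . . . . X . .
    . . . . . X X . .
    . . . . . X X . .
    . . . . X X X . .
    . . . . X X X . .
    . . . X X X X . .
    . . X X X X X . .
    . . . X X X X . .
    . . . . . X X . .
    . . . . . . . . .

Answer: [159,96,9]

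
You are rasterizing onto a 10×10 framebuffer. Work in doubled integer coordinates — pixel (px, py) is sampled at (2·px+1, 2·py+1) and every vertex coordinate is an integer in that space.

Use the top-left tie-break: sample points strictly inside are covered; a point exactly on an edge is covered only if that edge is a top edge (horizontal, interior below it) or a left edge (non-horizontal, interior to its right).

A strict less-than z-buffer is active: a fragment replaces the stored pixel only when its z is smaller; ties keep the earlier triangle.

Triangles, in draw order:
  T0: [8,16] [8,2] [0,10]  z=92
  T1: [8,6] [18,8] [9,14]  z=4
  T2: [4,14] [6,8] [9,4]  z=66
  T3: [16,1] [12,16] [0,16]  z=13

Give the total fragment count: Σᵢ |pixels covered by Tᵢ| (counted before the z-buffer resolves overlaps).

T0:
  2·area = 112  (B↔C swapped to make it positive)
  edge (8, 16)→(0, 10): d=(-8,-6) top-left  bias=+0
  edge (0, 10)→(8, 2): d=(8,-8) top-left  bias=+0
  edge (8, 2)→(8, 16): d=(0,14) right/bottom  bias=-1
    (4,0)@(9, 1): e=[126,0,-14] → ·  [on edge]
    (3,1)@(7, 3): e=[98,0,14] → █  [on edge]
    (4,1)@(9, 3): e=[110,16,-14] → ·
    (2,2)@(5, 5): e=[70,0,42] → █  [on edge]
    (4,2)@(9, 5): e=[94,32,-14] → ·
    (1,3)@(3, 7): e=[42,0,70] → █  [on edge]
    (4,3)@(9, 7): e=[78,48,-14] → ·
    (0,4)@(1, 9): e=[14,0,98] → █  [on edge]
    (4,4)@(9, 9): e=[62,64,-14] → ·
    (0,5)@(1, 11): e=[-2,16,98] → ·
    (1,5)@(3, 11): e=[10,32,70] → █
    (4,5)@(9, 11): e=[46,80,-14] → ·
  covered (16 px):
    · · · · · · · · · ·
    · · · █ · · · · · ·
    · · █ █ · · · · · ·
    · █ █ █ · · · · · ·
    █ █ █ █ · · · · · ·
    · █ █ █ · · · · · ·
    · · █ █ · · · · · ·
    · · · █ · · · · · ·
    · · · · · · · · · ·
    · · · · · · · · · ·
T1:
  2·area = 78
  edge (8, 6)→(18, 8): d=(10,2) right/bottom  bias=-1
  edge (18, 8)→(9, 14): d=(-9,6) right/bottom  bias=-1
  edge (9, 14)→(8, 6): d=(-1,-8) top-left  bias=+0
    (1,2)@(3, 5): e=[0,117,-39] → ·  [on edge]
    (4,3)@(9, 7): e=[8,63,7] → █
    (5,3)@(11, 7): e=[4,51,23] → █
    (6,3)@(13, 7): e=[0,39,39] → ·  [on edge]
    (4,4)@(9, 9): e=[28,45,5] → █
    (6,4)@(13, 9): e=[20,21,37] → █
    (7,4)@(15, 9): e=[16,9,53] → █
    (8,4)@(17, 9): e=[12,-3,69] → ·
    (4,5)@(9, 11): e=[48,27,3] → █
    (7,5)@(15, 11): e=[36,-9,51] → ·
    (4,6)@(9, 13): e=[68,9,1] → █
    (5,6)@(11, 13): e=[64,-3,17] → ·
  covered (10 px):
    · · · · · · · · · ·
    · · · · · · · · · ·
    · · · · · · · · · ·
    · · · · █ █ · · · ·
    · · · · █ █ █ █ · ·
    · · · · █ █ █ · · ·
    · · · · █ · · · · ·
    · · · · · · · · · ·
    · · · · · · · · · ·
    · · · · · · · · · ·
T2:
  2·area = 10
  edge (4, 14)→(6, 8): d=(2,-6) top-left  bias=+0
  edge (6, 8)→(9, 4): d=(3,-4) top-left  bias=+0
  edge (9, 4)→(4, 14): d=(-5,10) right/bottom  bias=-1
    (3,2)@(7, 5): e=[0,-5,15] → ·  [on edge]
    (3,3)@(7, 7): e=[4,1,5] → █
    (4,3)@(9, 7): e=[16,9,-15] → ·
    (3,4)@(7, 9): e=[8,7,-5] → ·
    (2,5)@(5, 11): e=[0,5,5] → █  [on edge]
    (3,5)@(7, 11): e=[12,13,-15] → ·
    (2,6)@(5, 13): e=[4,11,-5] → ·
    (1,8)@(3, 17): e=[0,15,-5] → ·  [on edge]
  covered (2 px):
    · · · · · · · · · ·
    · · · · · · · · · ·
    · · · · · · · · · ·
    · · · █ · · · · · ·
    · · · · · · · · · ·
    · · █ · · · · · · ·
    · · · · · · · · · ·
    · · · · · · · · · ·
    · · · · · · · · · ·
    · · · · · · · · · ·
T3:
  2·area = 180
  edge (16, 1)→(12, 16): d=(-4,15) right/bottom  bias=-1
  edge (12, 16)→(0, 16): d=(-12,0) right/bottom  bias=-1
  edge (0, 16)→(16, 1): d=(16,-15) top-left  bias=+0
    (7,1)@(15, 3): e=[7,156,17] → █
    (8,1)@(17, 3): e=[-23,156,47] → ·
    (6,2)@(13, 5): e=[29,132,19] → █
    (7,2)@(15, 5): e=[-1,132,49] → ·
    (5,3)@(11, 7): e=[51,108,21] → █
    (7,3)@(15, 7): e=[-9,108,81] → ·
    (4,4)@(9, 9): e=[73,84,23] → █
    (7,4)@(15, 9): e=[-17,84,113] → ·
    (3,5)@(7, 11): e=[95,60,25] → █
    (7,5)@(15, 11): e=[-25,60,145] → ·
    (2,6)@(5, 13): e=[117,36,27] → █
    (6,6)@(13, 13): e=[-3,36,147] → ·
  covered (20 px):
    · · · · · · · · · ·
    · · · · · · · █ · ·
    · · · · · · █ · · ·
    · · · · · █ █ · · ·
    · · · · █ █ █ · · ·
    · · · █ █ █ █ · · ·
    · · █ █ █ █ · · · ·
    · █ █ █ █ █ · · · ·
    · · · · · · · · · ·
    · · · · · · · · · ·

Result: 48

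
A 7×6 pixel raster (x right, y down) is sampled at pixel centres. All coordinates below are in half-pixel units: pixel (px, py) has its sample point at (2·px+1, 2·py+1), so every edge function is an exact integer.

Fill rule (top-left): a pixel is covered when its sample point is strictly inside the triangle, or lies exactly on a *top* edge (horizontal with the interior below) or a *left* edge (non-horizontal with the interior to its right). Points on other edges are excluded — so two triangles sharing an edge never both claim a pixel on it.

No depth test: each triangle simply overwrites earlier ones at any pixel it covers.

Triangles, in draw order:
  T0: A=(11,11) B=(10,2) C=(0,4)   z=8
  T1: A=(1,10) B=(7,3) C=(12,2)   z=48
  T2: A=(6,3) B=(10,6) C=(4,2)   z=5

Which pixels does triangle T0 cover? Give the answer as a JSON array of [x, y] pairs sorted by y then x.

T0:
  2·area = 92  (B↔C swapped to make it positive)
  edge (11, 11)→(0, 4): d=(-11,-7) top-left  bias=+0
  edge (0, 4)→(10, 2): d=(10,-2) top-left  bias=+0
  edge (10, 2)→(11, 11): d=(1,9) right/bottom  bias=-1
    (2,1)@(5, 3): e=[46,0,46] → X  [on edge]
    (3,1)@(7, 3): e=[60,4,28] → X
    (4,1)@(9, 3): e=[74,8,10] → X
    (5,1)@(11, 3): e=[88,12,-8] → .
    (1,2)@(3, 5): e=[10,16,66] → X
    (5,2)@(11, 5): e=[66,32,-6] → .
    (1,3)@(3, 7): e=[-12,36,68] → .
    (2,3)@(5, 7): e=[2,40,50] → X
    (5,3)@(11, 7): e=[44,52,-4] → .
    (2,4)@(5, 9): e=[-20,60,52] → .
    (3,4)@(7, 9): e=[-6,64,34] → .
    (4,4)@(9, 9): e=[8,68,16] → X
    (5,5)@(11, 11): e=[0,92,0] → .  [on edge]
  covered (11 px):
    . . . . . . .
    . . X X X . .
    . X X X X . .
    . . X X X . .
    . . . . X . .
    . . . . . . .
T1:
  2·area = 29
  edge (1, 10)→(7, 3): d=(6,-7) top-left  bias=+0
  edge (7, 3)→(12, 2): d=(5,-1) top-left  bias=+0
  edge (12, 2)→(1, 10): d=(-11,8) right/bottom  bias=-1
    (3,1)@(7, 3): e=[0,0,29] → X  [on edge]
    (4,1)@(9, 3): e=[14,2,13] → X
    (5,1)@(11, 3): e=[28,4,-3] → .
    (3,2)@(7, 5): e=[12,10,7] → X
    (4,2)@(9, 5): e=[26,12,-9] → .
    (2,3)@(5, 7): e=[10,18,1] → X
    (3,3)@(7, 7): e=[24,20,-15] → .
    (2,4)@(5, 9): e=[22,28,-21] → .
  covered (4 px):
    . . . . . . .
    . . . X X . .
    . . . X . . .
    . . X . . . .
    . . . . . . .
    . . . . . . .
T2:
  2·area = 2
  edge (6, 3)→(10, 6): d=(4,3) right/bottom  bias=-1
  edge (10, 6)→(4, 2): d=(-6,-4) top-left  bias=+0
  edge (4, 2)→(6, 3): d=(2,1) right/bottom  bias=-1
  covered (0 px):
    . . . . . . .
    . . . . . . .
    . . . . . . .
    . . . . . . .
    . . . . . . .
    . . . . . . .

Final: [[2,1],[3,1],[4,1],[1,2],[2,2],[3,2],[4,2],[2,3],[3,3],[4,3],[4,4]]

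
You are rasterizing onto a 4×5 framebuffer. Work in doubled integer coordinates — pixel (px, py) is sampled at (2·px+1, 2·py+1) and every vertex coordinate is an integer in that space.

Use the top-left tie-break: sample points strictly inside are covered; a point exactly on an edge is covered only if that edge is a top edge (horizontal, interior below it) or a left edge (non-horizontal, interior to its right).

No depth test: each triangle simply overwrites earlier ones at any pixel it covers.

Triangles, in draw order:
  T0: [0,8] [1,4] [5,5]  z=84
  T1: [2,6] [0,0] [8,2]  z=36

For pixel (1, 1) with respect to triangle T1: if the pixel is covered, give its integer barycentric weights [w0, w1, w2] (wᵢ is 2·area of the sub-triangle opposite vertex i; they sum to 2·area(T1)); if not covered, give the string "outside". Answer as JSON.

T0:
  2·area = 17
  edge (0, 8)→(1, 4): d=(1,-4) top-left  bias=+0
  edge (1, 4)→(5, 5): d=(4,1) right/bottom  bias=-1
  edge (5, 5)→(0, 8): d=(-5,3) right/bottom  bias=-1
    (0,2)@(1, 5): e=[1,4,12] → X
    (1,2)@(3, 5): e=[9,2,6] → X
    (2,2)@(5, 5): e=[17,0,0] → .  [on edge]
    (0,3)@(1, 7): e=[3,12,2] → X
    (1,3)@(3, 7): e=[11,10,-4] → .
    (0,4)@(1, 9): e=[5,20,-8] → .
  covered (3 px):
    . . . .
    . . . .
    X X . .
    X . . .
    . . . .
T1:
  2·area = 44
  edge (2, 6)→(0, 0): d=(-2,-6) top-left  bias=+0
  edge (0, 0)→(8, 2): d=(8,2) right/bottom  bias=-1
  edge (8, 2)→(2, 6): d=(-6,4) right/bottom  bias=-1
    (0,0)@(1, 1): e=[4,6,34] → X
    (1,0)@(3, 1): e=[16,2,26] → X
    (2,0)@(5, 1): e=[28,-2,18] → .
    (0,1)@(1, 3): e=[0,22,22] → X  [on edge]
    (2,1)@(5, 3): e=[24,14,6] → X
    (3,1)@(7, 3): e=[36,10,-2] → .
    (0,2)@(1, 5): e=[-4,38,10] → .
    (1,2)@(3, 5): e=[8,34,2] → X
    (2,2)@(5, 5): e=[20,30,-6] → .
    (1,3)@(3, 7): e=[4,50,-10] → .
    (1,4)@(3, 9): e=[0,66,-22] → .  [on edge]
  covered (6 px):
    X X . .
    X X X .
    . X . .
    . . . .
    . . . .

Answer: [18,14,12]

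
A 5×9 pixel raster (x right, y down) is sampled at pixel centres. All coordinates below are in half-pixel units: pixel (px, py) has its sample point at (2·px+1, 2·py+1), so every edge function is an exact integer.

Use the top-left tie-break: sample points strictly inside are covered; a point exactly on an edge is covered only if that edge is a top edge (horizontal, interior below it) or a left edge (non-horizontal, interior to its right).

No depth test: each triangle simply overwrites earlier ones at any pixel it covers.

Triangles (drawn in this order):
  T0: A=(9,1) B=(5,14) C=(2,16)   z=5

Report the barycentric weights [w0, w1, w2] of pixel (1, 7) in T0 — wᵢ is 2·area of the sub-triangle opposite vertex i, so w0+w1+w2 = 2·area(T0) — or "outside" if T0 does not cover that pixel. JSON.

T0:
  2·area = 31
  edge (9, 1)→(5, 14): d=(-4,13) right/bottom  bias=-1
  edge (5, 14)→(2, 16): d=(-3,2) right/bottom  bias=-1
  edge (2, 16)→(9, 1): d=(7,-15) top-left  bias=+0
    (4,0)@(9, 1): e=[0,31,0] → .  [on edge]
    (3,3)@(7, 7): e=[2,17,12] → X
    (4,3)@(9, 7): e=[-24,13,42] → .
    (3,4)@(7, 9): e=[-6,11,26] → .
    (2,5)@(5, 11): e=[12,9,10] → X
    (3,5)@(7, 11): e=[-14,5,40] → .
    (2,6)@(5, 13): e=[4,3,24] → X
    (3,6)@(7, 13): e=[-22,-1,54] → .
    (1,7)@(3, 15): e=[22,1,8] → X
    (2,7)@(5, 15): e=[-4,-3,38] → .
    (1,8)@(3, 17): e=[14,-5,22] → .
  covered (4 px):
    . . . . .
    . . . . .
    . . . . .
    . . . X .
    . . . . .
    . . X . .
    . . X . .
    . X . . .
    . . . . .

Answer: [1,8,22]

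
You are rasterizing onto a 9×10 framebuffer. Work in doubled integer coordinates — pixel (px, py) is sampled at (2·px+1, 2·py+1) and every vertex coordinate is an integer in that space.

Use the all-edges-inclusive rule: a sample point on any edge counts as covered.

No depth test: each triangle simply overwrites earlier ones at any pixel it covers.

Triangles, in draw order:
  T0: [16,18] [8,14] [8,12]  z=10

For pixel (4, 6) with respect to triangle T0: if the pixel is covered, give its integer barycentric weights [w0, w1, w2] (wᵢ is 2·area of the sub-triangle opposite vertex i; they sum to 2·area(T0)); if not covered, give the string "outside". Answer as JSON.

T0:
  2·area = 16
  edge (16, 18)→(8, 14): d=(-8,-4) inclusive
  edge (8, 14)→(8, 12): d=(0,-2) inclusive
  edge (8, 12)→(16, 18): d=(8,6) inclusive
    (4,6)@(9, 13): e=[12,2,2] → █
    (5,6)@(11, 13): e=[20,6,-10] → ·
    (4,7)@(9, 15): e=[-4,2,18] → ·
    (5,7)@(11, 15): e=[4,6,6] → █
    (6,7)@(13, 15): e=[12,10,-6] → ·
    (5,8)@(11, 17): e=[-12,6,22] → ·
  covered (2 px):
    · · · · · · · · ·
    · · · · · · · · ·
    · · · · · · · · ·
    · · · · · · · · ·
    · · · · · · · · ·
    · · · · · · · · ·
    · · · · █ · · · ·
    · · · · · █ · · ·
    · · · · · · · · ·
    · · · · · · · · ·

Answer: [2,2,12]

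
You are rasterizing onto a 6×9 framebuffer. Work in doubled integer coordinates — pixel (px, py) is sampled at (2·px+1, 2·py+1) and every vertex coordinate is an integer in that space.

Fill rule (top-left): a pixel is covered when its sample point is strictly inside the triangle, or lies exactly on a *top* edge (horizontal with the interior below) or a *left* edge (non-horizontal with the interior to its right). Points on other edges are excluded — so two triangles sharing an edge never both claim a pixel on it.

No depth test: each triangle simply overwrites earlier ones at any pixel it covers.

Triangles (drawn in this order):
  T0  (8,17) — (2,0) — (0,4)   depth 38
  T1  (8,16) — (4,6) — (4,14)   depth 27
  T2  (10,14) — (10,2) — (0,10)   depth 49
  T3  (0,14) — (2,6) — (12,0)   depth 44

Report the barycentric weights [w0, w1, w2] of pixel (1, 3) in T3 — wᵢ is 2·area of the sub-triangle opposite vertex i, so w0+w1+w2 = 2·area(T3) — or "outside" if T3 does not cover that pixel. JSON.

T0:
  2·area = 58  (B↔C swapped to make it positive)
  edge (8, 17)→(0, 4): d=(-8,-13) top-left  bias=+0
  edge (0, 4)→(2, 0): d=(2,-4) top-left  bias=+0
  edge (2, 0)→(8, 17): d=(6,17) right/bottom  bias=-1
    (0,1)@(1, 3): e=[21,2,35] → #
    (1,1)@(3, 3): e=[47,10,1] → #
    (2,1)@(5, 3): e=[73,18,-33] → ·
    (0,2)@(1, 5): e=[5,6,47] → #
    (2,2)@(5, 5): e=[57,22,-21] → ·
    (0,3)@(1, 7): e=[-11,10,59] → ·
    (1,3)@(3, 7): e=[15,18,25] → #
    (2,3)@(5, 7): e=[41,26,-9] → ·
    (1,4)@(3, 9): e=[-1,22,37] → ·
    (2,4)@(5, 9): e=[25,30,3] → #
    (3,4)@(7, 9): e=[51,38,-31] → ·
    (2,5)@(5, 11): e=[9,34,15] → #
  covered (8 px):
    · · · · · ·
    # # · · · ·
    # # · · · ·
    · # · · · ·
    · · # · · ·
    · · # · · ·
    · · · · · ·
    · · · # · ·
    · · · · · ·
T1:
  2·area = 32  (B↔C swapped to make it positive)
  edge (8, 16)→(4, 14): d=(-4,-2) top-left  bias=+0
  edge (4, 14)→(4, 6): d=(0,-8) top-left  bias=+0
  edge (4, 6)→(8, 16): d=(4,10) right/bottom  bias=-1
    (2,4)@(5, 9): e=[22,8,2] → #
    (3,4)@(7, 9): e=[26,24,-18] → ·
    (2,5)@(5, 11): e=[14,8,10] → #
    (3,5)@(7, 11): e=[18,24,-10] → ·
    (2,6)@(5, 13): e=[6,8,18] → #
    (3,6)@(7, 13): e=[10,24,-2] → ·
    (2,7)@(5, 15): e=[-2,8,26] → ·
    (3,7)@(7, 15): e=[2,24,6] → #
    (4,7)@(9, 15): e=[6,40,-14] → ·
    (3,8)@(7, 17): e=[-6,24,14] → ·
  covered (4 px):
    · · · · · ·
    · · · · · ·
    · · · · · ·
    · · · · · ·
    · · # · · ·
    · · # · · ·
    · · # · · ·
    · · · # · ·
    · · · · · ·
T2:
  2·area = 120  (B↔C swapped to make it positive)
  edge (10, 14)→(0, 10): d=(-10,-4) top-left  bias=+0
  edge (0, 10)→(10, 2): d=(10,-8) top-left  bias=+0
  edge (10, 2)→(10, 14): d=(0,12) right/bottom  bias=-1
    (4,1)@(9, 3): e=[106,2,12] → #
    (5,1)@(11, 3): e=[114,18,-12] → ·
    (3,2)@(7, 5): e=[78,6,36] → #
    (5,2)@(11, 5): e=[94,38,-12] → ·
    (2,3)@(5, 7): e=[50,10,60] → #
    (5,3)@(11, 7): e=[74,58,-12] → ·
    (1,4)@(3, 9): e=[22,14,84] → #
    (5,4)@(11, 9): e=[54,78,-12] → ·
    (1,5)@(3, 11): e=[2,34,84] → #
    (5,5)@(11, 11): e=[34,98,-12] → ·
    (1,6)@(3, 13): e=[-18,54,84] → ·
    (2,6)@(5, 13): e=[-10,70,60] → ·
  covered (15 px):
    · · · · · ·
    · · · · # ·
    · · · # # ·
    · · # # # ·
    · # # # # ·
    · # # # # ·
    · · · · # ·
    · · · · · ·
    · · · · · ·
T3:
  2·area = 68
  edge (0, 14)→(2, 6): d=(2,-8) top-left  bias=+0
  edge (2, 6)→(12, 0): d=(10,-6) top-left  bias=+0
  edge (12, 0)→(0, 14): d=(-12,14) right/bottom  bias=-1
    (5,0)@(11, 1): e=[62,4,2] → #
    (3,1)@(7, 3): e=[34,0,34] → #  [on edge]
    (4,1)@(9, 3): e=[50,12,6] → #
    (5,1)@(11, 3): e=[66,24,-22] → ·
    (2,2)@(5, 5): e=[22,8,38] → #
    (4,2)@(9, 5): e=[54,32,-18] → ·
    (1,3)@(3, 7): e=[10,16,42] → #
    (3,3)@(7, 7): e=[42,40,-14] → ·
    (1,4)@(3, 9): e=[14,36,18] → #
    (2,4)@(5, 9): e=[30,48,-10] → ·
    (0,5)@(1, 11): e=[2,44,22] → #
    (1,5)@(3, 11): e=[18,56,-6] → ·
  covered (9 px):
    · · · · · #
    · · · # # ·
    · · # # · ·
    · # # · · ·
    · # · · · ·
    # · · · · ·
    · · · · · ·
    · · · · · ·
    · · · · · ·

Answer: [16,42,10]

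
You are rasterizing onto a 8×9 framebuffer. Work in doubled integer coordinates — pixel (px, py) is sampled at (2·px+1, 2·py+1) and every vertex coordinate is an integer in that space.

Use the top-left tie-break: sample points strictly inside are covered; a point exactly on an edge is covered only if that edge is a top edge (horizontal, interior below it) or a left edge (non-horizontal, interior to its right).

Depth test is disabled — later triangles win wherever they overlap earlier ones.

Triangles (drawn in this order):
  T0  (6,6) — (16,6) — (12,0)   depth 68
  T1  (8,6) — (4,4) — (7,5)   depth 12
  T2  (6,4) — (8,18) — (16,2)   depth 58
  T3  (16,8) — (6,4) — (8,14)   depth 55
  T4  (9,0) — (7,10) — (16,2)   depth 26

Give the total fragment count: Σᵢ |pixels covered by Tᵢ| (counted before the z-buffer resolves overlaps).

T0:
  2·area = 60  (B↔C swapped to make it positive)
  edge (6, 6)→(12, 0): d=(6,-6) top-left  bias=+0
  edge (12, 0)→(16, 6): d=(4,6) right/bottom  bias=-1
  edge (16, 6)→(6, 6): d=(-10,0) right/bottom  bias=-1
    (5,0)@(11, 1): e=[0,10,50] → #  [on edge]
    (6,0)@(13, 1): e=[12,-2,50] → ·
    (4,1)@(9, 3): e=[0,30,30] → #  [on edge]
    (6,1)@(13, 3): e=[24,6,30] → #
    (7,1)@(15, 3): e=[36,-6,30] → ·
    (3,2)@(7, 5): e=[0,50,10] → #  [on edge]
    (7,2)@(15, 5): e=[48,2,10] → #
    (2,3)@(5, 7): e=[0,70,-10] → ·  [on edge]
    (3,3)@(7, 7): e=[12,58,-10] → ·
    (4,3)@(9, 7): e=[24,46,-10] → ·
    (5,3)@(11, 7): e=[36,34,-10] → ·
    (6,3)@(13, 7): e=[48,22,-10] → ·
    (1,4)@(3, 9): e=[0,90,-30] → ·  [on edge]
    (0,5)@(1, 11): e=[0,110,-50] → ·  [on edge]
  covered (9 px):
    · · · · · # · ·
    · · · · # # # ·
    · · · # # # # #
    · · · · · · · ·
    · · · · · · · ·
    · · · · · · · ·
    · · · · · · · ·
    · · · · · · · ·
    · · · · · · · ·
T1:
  2·area = 2
  edge (8, 6)→(4, 4): d=(-4,-2) top-left  bias=+0
  edge (4, 4)→(7, 5): d=(3,1) right/bottom  bias=-1
  edge (7, 5)→(8, 6): d=(1,1) right/bottom  bias=-1
    (1,0)@(3, 1): e=[10,-8,0] → ·  [on edge]
    (0,1)@(1, 3): e=[-2,0,4] → ·  [on edge]
    (2,1)@(5, 3): e=[6,-4,0] → ·  [on edge]
    (3,2)@(7, 5): e=[2,0,0] → ·  [on edge]
    (4,3)@(9, 7): e=[-2,4,0] → ·  [on edge]
    (6,3)@(13, 7): e=[6,0,-4] → ·  [on edge]
    (5,4)@(11, 9): e=[-6,8,0] → ·  [on edge]
    (6,5)@(13, 11): e=[-10,12,0] → ·  [on edge]
    (7,6)@(15, 13): e=[-14,16,0] → ·  [on edge]
  covered (0 px):
    · · · · · · · ·
    · · · · · · · ·
    · · · · · · · ·
    · · · · · · · ·
    · · · · · · · ·
    · · · · · · · ·
    · · · · · · · ·
    · · · · · · · ·
    · · · · · · · ·
T2:
  2·area = 144  (B↔C swapped to make it positive)
  edge (6, 4)→(16, 2): d=(10,-2) top-left  bias=+0
  edge (16, 2)→(8, 18): d=(-8,16) right/bottom  bias=-1
  edge (8, 18)→(6, 4): d=(-2,-14) top-left  bias=+0
    (5,1)@(11, 3): e=[0,72,72] → #  [on edge]
    (6,1)@(13, 3): e=[4,40,100] → #
    (7,1)@(15, 3): e=[8,8,128] → #
    (0,2)@(1, 5): e=[0,216,-72] → ·  [on edge]
    (3,2)@(7, 5): e=[12,120,12] → #
    (4,2)@(9, 5): e=[16,88,40] → #
    (7,2)@(15, 5): e=[28,-8,124] → ·
    (3,3)@(7, 7): e=[32,104,8] → #
    (7,3)@(15, 7): e=[48,-24,120] → ·
    (3,4)@(7, 9): e=[52,88,4] → #
    (6,4)@(13, 9): e=[64,-8,88] → ·
    (3,5)@(7, 11): e=[72,72,0] → #  [on edge]
  covered (19 px):
    · · · · · · · ·
    · · · · · # # #
    · · · # # # # ·
    · · · # # # # ·
    · · · # # # · ·
    · · · # # # · ·
    · · · · # · · ·
    · · · · # · · ·
    · · · · · · · ·
T3:
  2·area = 92  (B↔C swapped to make it positive)
  edge (16, 8)→(8, 14): d=(-8,6) right/bottom  bias=-1
  edge (8, 14)→(6, 4): d=(-2,-10) top-left  bias=+0
  edge (6, 4)→(16, 8): d=(10,4) right/bottom  bias=-1
    (3,2)@(7, 5): e=[78,8,6] → #
    (4,2)@(9, 5): e=[66,28,-2] → ·
    (3,3)@(7, 7): e=[62,4,26] → #
    (4,3)@(9, 7): e=[50,24,18] → #
    (5,3)@(11, 7): e=[38,44,10] → #
    (6,3)@(13, 7): e=[26,64,2] → #
    (7,3)@(15, 7): e=[14,84,-6] → ·
    (3,4)@(7, 9): e=[46,0,46] → #  [on edge]
    (7,4)@(15, 9): e=[-2,80,14] → ·
    (3,5)@(7, 11): e=[30,-4,66] → ·
    (4,5)@(9, 11): e=[18,16,58] → #
    (6,5)@(13, 11): e=[-6,56,42] → ·
  covered (12 px):
    · · · · · · · ·
    · · · · · · · ·
    · · · # · · · ·
    · · · # # # # ·
    · · · # # # # ·
    · · · · # # · ·
    · · · · # · · ·
    · · · · · · · ·
    · · · · · · · ·
T4:
  2·area = 74  (B↔C swapped to make it positive)
  edge (9, 0)→(16, 2): d=(7,2) right/bottom  bias=-1
  edge (16, 2)→(7, 10): d=(-9,8) right/bottom  bias=-1
  edge (7, 10)→(9, 0): d=(2,-10) top-left  bias=+0
    (4,0)@(9, 1): e=[7,65,2] → #
    (5,0)@(11, 1): e=[3,49,22] → #
    (6,0)@(13, 1): e=[-1,33,42] → ·
    (4,1)@(9, 3): e=[21,47,6] → #
    (6,1)@(13, 3): e=[13,15,46] → #
    (7,1)@(15, 3): e=[9,-1,66] → ·
    (4,2)@(9, 5): e=[35,29,10] → #
    (6,2)@(13, 5): e=[27,-3,50] → ·
    (4,3)@(9, 7): e=[49,11,14] → #
    (5,3)@(11, 7): e=[45,-5,34] → ·
    (4,4)@(9, 9): e=[63,-7,18] → ·
  covered (8 px):
    · · · · # # · ·
    · · · · # # # ·
    · · · · # # · ·
    · · · · # · · ·
    · · · · · · · ·
    · · · · · · · ·
    · · · · · · · ·
    · · · · · · · ·
    · · · · · · · ·

Final: 48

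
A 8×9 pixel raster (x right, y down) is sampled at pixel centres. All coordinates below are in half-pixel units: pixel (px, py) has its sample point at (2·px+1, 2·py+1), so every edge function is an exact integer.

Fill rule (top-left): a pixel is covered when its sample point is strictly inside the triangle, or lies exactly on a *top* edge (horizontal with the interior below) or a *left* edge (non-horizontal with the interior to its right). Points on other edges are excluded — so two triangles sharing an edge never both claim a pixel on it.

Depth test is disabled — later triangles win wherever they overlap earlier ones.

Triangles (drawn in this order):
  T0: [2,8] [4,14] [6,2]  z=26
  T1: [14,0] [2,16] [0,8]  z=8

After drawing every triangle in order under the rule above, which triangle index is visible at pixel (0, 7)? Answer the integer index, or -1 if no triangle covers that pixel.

T0:
  2·area = 36  (B↔C swapped to make it positive)
  edge (2, 8)→(6, 2): d=(4,-6) top-left  bias=+0
  edge (6, 2)→(4, 14): d=(-2,12) right/bottom  bias=-1
  edge (4, 14)→(2, 8): d=(-2,-6) top-left  bias=+0
    (0,2)@(1, 5): e=[-18,54,0] → .  [on edge]
    (2,2)@(5, 5): e=[6,6,24] → X
    (3,2)@(7, 5): e=[18,-18,36] → .
    (1,3)@(3, 7): e=[2,26,8] → X
    (3,3)@(7, 7): e=[26,-22,32] → .
    (1,4)@(3, 9): e=[10,22,4] → X
    (2,4)@(5, 9): e=[22,-2,16] → .
    (1,5)@(3, 11): e=[18,18,0] → X  [on edge]
    (2,5)@(5, 11): e=[30,-6,12] → .
    (1,6)@(3, 13): e=[26,14,-4] → .
    (2,8)@(5, 17): e=[54,-18,0] → .  [on edge]
  covered (5 px):
    . . . . . . . .
    . . . . . . . .
    . . X . . . . .
    . X X . . . . .
    . X . . . . . .
    . X . . . . . .
    . . . . . . . .
    . . . . . . . .
    . . . . . . . .
T1:
  2·area = 128
  edge (14, 0)→(2, 16): d=(-12,16) right/bottom  bias=-1
  edge (2, 16)→(0, 8): d=(-2,-8) top-left  bias=+0
  edge (0, 8)→(14, 0): d=(14,-8) top-left  bias=+0
    (6,0)@(13, 1): e=[4,118,6] → X
    (7,0)@(15, 1): e=[-28,134,22] → .
    (4,1)@(9, 3): e=[44,82,2] → X
    (5,1)@(11, 3): e=[12,98,18] → X
    (6,1)@(13, 3): e=[-20,114,34] → .
    (3,2)@(7, 5): e=[52,62,14] → X
    (5,2)@(11, 5): e=[-12,94,46] → .
    (1,3)@(3, 7): e=[92,26,10] → X
    (2,3)@(5, 7): e=[60,42,26] → X
    (4,3)@(9, 7): e=[-4,74,58] → .
    (0,4)@(1, 9): e=[100,6,22] → X
    (4,4)@(9, 9): e=[-28,70,86] → .
  covered (16 px):
    . . . . . . X .
    . . . . X X . .
    . . . X X . . .
    . X X X . . . .
    X X X X . . . .
    X X X . . . . .
    . X . . . . . .
    . . . . . . . .
    . . . . . . . .

Z-buffer (winner per pixel, '.' = empty):
  . . . . . . 1 .
  . . . . 1 1 . .
  . . 0 1 1 . . .
  . 1 1 1 . . . .
  1 1 1 1 . . . .
  1 1 1 . . . . .
  . 1 . . . . . .
  . . . . . . . .
  . . . . . . . .

Result: -1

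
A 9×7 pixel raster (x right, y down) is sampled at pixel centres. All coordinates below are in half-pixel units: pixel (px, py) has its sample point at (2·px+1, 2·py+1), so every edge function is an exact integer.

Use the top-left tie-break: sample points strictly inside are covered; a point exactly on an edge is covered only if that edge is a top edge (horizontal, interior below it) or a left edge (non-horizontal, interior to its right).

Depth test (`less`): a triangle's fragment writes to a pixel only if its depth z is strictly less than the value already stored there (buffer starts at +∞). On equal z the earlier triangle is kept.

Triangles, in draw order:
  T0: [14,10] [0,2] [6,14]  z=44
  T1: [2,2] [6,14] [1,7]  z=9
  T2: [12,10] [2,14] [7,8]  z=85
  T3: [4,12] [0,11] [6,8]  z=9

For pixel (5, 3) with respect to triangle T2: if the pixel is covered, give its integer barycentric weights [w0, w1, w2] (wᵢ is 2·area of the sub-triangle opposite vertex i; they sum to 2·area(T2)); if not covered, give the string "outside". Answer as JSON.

T0:
  2·area = 120  (B↔C swapped to make it positive)
  edge (14, 10)→(6, 14): d=(-8,4) right/bottom  bias=-1
  edge (6, 14)→(0, 2): d=(-6,-12) top-left  bias=+0
  edge (0, 2)→(14, 10): d=(14,8) right/bottom  bias=-1
    (0,1)@(1, 3): e=[108,6,6] → X
    (1,1)@(3, 3): e=[100,30,-10] → .
    (0,2)@(1, 5): e=[92,-6,34] → .
    (1,2)@(3, 5): e=[84,18,18] → X
    (2,2)@(5, 5): e=[76,42,2] → X
    (3,2)@(7, 5): e=[68,66,-14] → .
    (1,3)@(3, 7): e=[68,6,46] → X
    (3,3)@(7, 7): e=[52,54,14] → X
    (4,3)@(9, 7): e=[44,78,-2] → .
    (1,4)@(3, 9): e=[52,-6,74] → .
    (2,4)@(5, 9): e=[44,18,58] → X
    (4,4)@(9, 9): e=[28,66,26] → X
  covered (15 px):
    . . . . . . . . .
    X . . . . . . . .
    . X X . . . . . .
    . X X X . . . . .
    . . X X X X . . .
    . . X X X X . . .
    . . . X . . . . .
T1:
  2·area = 32
  edge (2, 2)→(6, 14): d=(4,12) right/bottom  bias=-1
  edge (6, 14)→(1, 7): d=(-5,-7) top-left  bias=+0
  edge (1, 7)→(2, 2): d=(1,-5) top-left  bias=+0
    (1,2)@(3, 5): e=[0,24,8] → .  [on edge]
    (0,3)@(1, 7): e=[32,0,0] → X  [on edge]
    (1,3)@(3, 7): e=[8,14,10] → X
    (2,3)@(5, 7): e=[-16,28,20] → .
    (0,4)@(1, 9): e=[40,-10,2] → .
    (1,4)@(3, 9): e=[16,4,12] → X
    (2,4)@(5, 9): e=[-8,18,22] → .
    (1,5)@(3, 11): e=[24,-6,14] → .
    (2,5)@(5, 11): e=[0,8,24] → .  [on edge]
  covered (3 px):
    . . . . . . . . .
    . . . . . . . . .
    . . . . . . . . .
    X X . . . . . . .
    . X . . . . . . .
    . . . . . . . . .
    . . . . . . . . .
T2:
  2·area = 40
  edge (12, 10)→(2, 14): d=(-10,4) right/bottom  bias=-1
  edge (2, 14)→(7, 8): d=(5,-6) top-left  bias=+0
  edge (7, 8)→(12, 10): d=(5,2) right/bottom  bias=-1
    (3,4)@(7, 9): e=[30,5,5] → X
    (4,4)@(9, 9): e=[22,17,1] → X
    (5,4)@(11, 9): e=[14,29,-3] → .
    (2,5)@(5, 11): e=[18,3,19] → X
    (5,5)@(11, 11): e=[-6,39,7] → .
    (1,6)@(3, 13): e=[6,1,33] → X
    (2,6)@(5, 13): e=[-2,13,29] → .
    (3,6)@(7, 13): e=[-10,25,25] → .
    (4,6)@(9, 13): e=[-18,37,21] → .
  covered (6 px):
    . . . . . . . . .
    . . . . . . . . .
    . . . . . . . . .
    . . . . . . . . .
    . . . X X . . . .
    . . X X X . . . .
    . X . . . . . . .
T3:
  2·area = 18
  edge (4, 12)→(0, 11): d=(-4,-1) top-left  bias=+0
  edge (0, 11)→(6, 8): d=(6,-3) top-left  bias=+0
  edge (6, 8)→(4, 12): d=(-2,4) right/bottom  bias=-1
    (2,4)@(5, 9): e=[13,3,2] → X
    (3,4)@(7, 9): e=[15,9,-6] → .
    (0,5)@(1, 11): e=[1,3,14] → X
    (1,5)@(3, 11): e=[3,9,6] → X
    (2,5)@(5, 11): e=[5,15,-2] → .
    (0,6)@(1, 13): e=[-7,15,10] → .
    (1,6)@(3, 13): e=[-5,21,2] → .
  covered (3 px):
    . . . . . . . . .
    . . . . . . . . .
    . . . . . . . . .
    . . . . . . . . .
    . . X . . . . . .
    X X . . . . . . .
    . . . . . . . . .

Result: "outside"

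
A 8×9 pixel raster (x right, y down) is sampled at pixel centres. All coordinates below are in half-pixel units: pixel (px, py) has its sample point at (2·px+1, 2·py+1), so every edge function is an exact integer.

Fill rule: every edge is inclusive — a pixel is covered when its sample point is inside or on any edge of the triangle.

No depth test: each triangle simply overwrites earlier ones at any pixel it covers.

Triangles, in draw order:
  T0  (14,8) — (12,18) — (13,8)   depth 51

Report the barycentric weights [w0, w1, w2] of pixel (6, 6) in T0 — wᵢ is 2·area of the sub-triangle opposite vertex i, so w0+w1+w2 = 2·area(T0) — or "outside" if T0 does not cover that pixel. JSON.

T0:
  2·area = 10
  edge (14, 8)→(12, 18): d=(-2,10) inclusive
  edge (12, 18)→(13, 8): d=(1,-10) inclusive
  edge (13, 8)→(14, 8): d=(1,0) inclusive
    (7,1)@(15, 3): e=[0,15,-5] → .  [on edge]
    (6,4)@(13, 9): e=[8,1,1] → X
    (7,4)@(15, 9): e=[-12,21,1] → .
    (6,5)@(13, 11): e=[4,3,3] → X
    (7,5)@(15, 11): e=[-16,23,3] → .
    (6,6)@(13, 13): e=[0,5,5] → X  [on edge]
    (7,6)@(15, 13): e=[-20,25,5] → .
    (6,7)@(13, 15): e=[-4,7,7] → .
  covered (3 px):
    . . . . . . . .
    . . . . . . . .
    . . . . . . . .
    . . . . . . . .
    . . . . . . X .
    . . . . . . X .
    . . . . . . X .
    . . . . . . . .
    . . . . . . . .

Result: [5,5,0]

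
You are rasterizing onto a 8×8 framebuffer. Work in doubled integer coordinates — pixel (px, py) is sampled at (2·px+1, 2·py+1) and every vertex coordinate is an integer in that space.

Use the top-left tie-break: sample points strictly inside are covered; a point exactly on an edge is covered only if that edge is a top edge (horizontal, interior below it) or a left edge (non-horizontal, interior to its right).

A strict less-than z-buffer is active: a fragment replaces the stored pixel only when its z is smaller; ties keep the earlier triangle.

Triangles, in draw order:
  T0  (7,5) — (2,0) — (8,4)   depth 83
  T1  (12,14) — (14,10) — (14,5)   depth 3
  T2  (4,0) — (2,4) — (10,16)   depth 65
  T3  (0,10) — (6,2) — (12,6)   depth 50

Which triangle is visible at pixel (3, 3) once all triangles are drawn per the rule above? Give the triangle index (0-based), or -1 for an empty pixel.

T0:
  2·area = 10
  edge (7, 5)→(2, 0): d=(-5,-5) top-left  bias=+0
  edge (2, 0)→(8, 4): d=(6,4) right/bottom  bias=-1
  edge (8, 4)→(7, 5): d=(-1,1) right/bottom  bias=-1
    (1,0)@(3, 1): e=[0,2,8] → #  [on edge]
    (2,0)@(5, 1): e=[10,-6,6] → ·
    (5,0)@(11, 1): e=[40,-30,0] → ·  [on edge]
    (1,1)@(3, 3): e=[-10,14,6] → ·
    (2,1)@(5, 3): e=[0,6,4] → #  [on edge]
    (3,1)@(7, 3): e=[10,-2,2] → ·
    (4,1)@(9, 3): e=[20,-10,0] → ·  [on edge]
    (2,2)@(5, 5): e=[-10,18,2] → ·
    (3,2)@(7, 5): e=[0,10,0] → ·  [on edge]
    (2,3)@(5, 7): e=[-20,30,0] → ·  [on edge]
    (4,3)@(9, 7): e=[0,14,-4] → ·  [on edge]
    (1,4)@(3, 9): e=[-40,50,0] → ·  [on edge]
    (5,4)@(11, 9): e=[0,18,-8] → ·  [on edge]
    (0,5)@(1, 11): e=[-60,70,0] → ·  [on edge]
    (6,5)@(13, 11): e=[0,22,-12] → ·  [on edge]
    (7,6)@(15, 13): e=[0,26,-16] → ·  [on edge]
  covered (2 px):
    · # · · · · · ·
    · · # · · · · ·
    · · · · · · · ·
    · · · · · · · ·
    · · · · · · · ·
    · · · · · · · ·
    · · · · · · · ·
    · · · · · · · ·
T1:
  2·area = 10  (B↔C swapped to make it positive)
  edge (12, 14)→(14, 5): d=(2,-9) top-left  bias=+0
  edge (14, 5)→(14, 10): d=(0,5) right/bottom  bias=-1
  edge (14, 10)→(12, 14): d=(-2,4) right/bottom  bias=-1
    (6,5)@(13, 11): e=[3,5,2] → #
    (7,5)@(15, 11): e=[21,-5,-6] → ·
    (6,6)@(13, 13): e=[7,5,-2] → ·
  covered (1 px):
    · · · · · · · ·
    · · · · · · · ·
    · · · · · · · ·
    · · · · · · · ·
    · · · · · · · ·
    · · · · · · # ·
    · · · · · · · ·
    · · · · · · · ·
T2:
  2·area = 56  (B↔C swapped to make it positive)
  edge (4, 0)→(10, 16): d=(6,16) right/bottom  bias=-1
  edge (10, 16)→(2, 4): d=(-8,-12) top-left  bias=+0
  edge (2, 4)→(4, 0): d=(2,-4) top-left  bias=+0
    (1,1)@(3, 3): e=[34,20,2] → #
    (2,1)@(5, 3): e=[2,44,10] → #
    (3,1)@(7, 3): e=[-30,68,18] → ·
    (1,2)@(3, 5): e=[46,4,6] → #
    (3,2)@(7, 5): e=[-18,52,22] → ·
    (1,3)@(3, 7): e=[58,-12,10] → ·
    (2,3)@(5, 7): e=[26,12,18] → #
    (3,3)@(7, 7): e=[-6,36,26] → ·
    (2,4)@(5, 9): e=[38,-4,22] → ·
    (3,4)@(7, 9): e=[6,20,30] → #
    (4,4)@(9, 9): e=[-26,44,38] → ·
    (3,5)@(7, 11): e=[18,4,34] → #
  covered (7 px):
    · · · · · · · ·
    · # # · · · · ·
    · # # · · · · ·
    · · # · · · · ·
    · · · # · · · ·
    · · · # · · · ·
    · · · · · · · ·
    · · · · · · · ·
T3:
  2·area = 72
  edge (0, 10)→(6, 2): d=(6,-8) top-left  bias=+0
  edge (6, 2)→(12, 6): d=(6,4) right/bottom  bias=-1
  edge (12, 6)→(0, 10): d=(-12,4) right/bottom  bias=-1
    (3,1)@(7, 3): e=[14,2,56] → #
    (4,1)@(9, 3): e=[30,-6,48] → ·
    (2,2)@(5, 5): e=[10,22,40] → #
    (4,2)@(9, 5): e=[42,6,24] → #
    (5,2)@(11, 5): e=[58,-2,16] → ·
    (7,2)@(15, 5): e=[90,-18,0] → ·  [on edge]
    (1,3)@(3, 7): e=[6,42,24] → #
    (4,3)@(9, 7): e=[54,18,0] → ·  [on edge]
    (0,4)@(1, 9): e=[2,62,8] → #
    (1,4)@(3, 9): e=[18,54,0] → ·  [on edge]
    (2,4)@(5, 9): e=[34,46,-8] → ·
    (3,4)@(7, 9): e=[50,38,-16] → ·
  covered (8 px):
    · · · · · · · ·
    · · · # · · · ·
    · · # # # · · ·
    · # # # · · · ·
    # · · · · · · ·
    · · · · · · · ·
    · · · · · · · ·
    · · · · · · · ·

Z-buffer (winner per pixel, '.' = empty):
  . 0 . . . . . .
  . 2 2 3 . . . .
  . 2 3 3 3 . . .
  . 3 3 3 . . . .
  3 . . 2 . . . .
  . . . 2 . . 1 .
  . . . . . . . .
  . . . . . . . .

Answer: 3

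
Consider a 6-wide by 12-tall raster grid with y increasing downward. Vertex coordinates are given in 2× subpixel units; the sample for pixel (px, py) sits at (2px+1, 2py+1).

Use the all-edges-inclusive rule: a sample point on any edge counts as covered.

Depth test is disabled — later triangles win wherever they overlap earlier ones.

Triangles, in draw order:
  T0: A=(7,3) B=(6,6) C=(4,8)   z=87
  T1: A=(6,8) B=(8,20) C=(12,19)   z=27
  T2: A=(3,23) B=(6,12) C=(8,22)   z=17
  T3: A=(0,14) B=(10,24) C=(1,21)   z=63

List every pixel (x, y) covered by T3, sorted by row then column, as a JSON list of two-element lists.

T0:
  2·area = 4
  edge (7, 3)→(6, 6): d=(-1,3) inclusive
  edge (6, 6)→(4, 8): d=(-2,2) inclusive
  edge (4, 8)→(7, 3): d=(3,-5) inclusive
    (5,0)@(11, 1): e=[-10,0,14] → ·  [on edge]
    (3,1)@(7, 3): e=[0,4,0] → #  [on edge]
    (4,1)@(9, 3): e=[-6,0,10] → ·  [on edge]
    (3,2)@(7, 5): e=[-2,0,6] → ·  [on edge]
    (2,3)@(5, 7): e=[2,0,2] → #  [on edge]
    (3,3)@(7, 7): e=[-4,-4,12] → ·
    (1,4)@(3, 9): e=[6,0,-2] → ·  [on edge]
    (2,4)@(5, 9): e=[0,-4,8] → ·  [on edge]
    (0,5)@(1, 11): e=[10,0,-6] → ·  [on edge]
    (0,6)@(1, 13): e=[8,-4,0] → ·  [on edge]
    (1,7)@(3, 15): e=[0,-12,16] → ·  [on edge]
    (0,10)@(1, 21): e=[0,-20,24] → ·  [on edge]
  covered (2 px):
    · · · · · ·
    · · · # · ·
    · · · · · ·
    · · # · · ·
    · · · · · ·
    · · · · · ·
    · · · · · ·
    · · · · · ·
    · · · · · ·
    · · · · · ·
    · · · · · ·
    · · · · · ·
T1:
  2·area = 50  (B↔C swapped to make it positive)
  edge (6, 8)→(12, 19): d=(6,11) inclusive
  edge (12, 19)→(8, 20): d=(-4,1) inclusive
  edge (8, 20)→(6, 8): d=(-2,-12) inclusive
    (3,5)@(7, 11): e=[7,37,6] → #
    (4,5)@(9, 11): e=[-15,35,30] → ·
    (3,6)@(7, 13): e=[19,29,2] → #
    (4,6)@(9, 13): e=[-3,27,26] → ·
    (3,7)@(7, 15): e=[31,21,-2] → ·
    (4,7)@(9, 15): e=[9,19,22] → #
    (5,7)@(11, 15): e=[-13,17,46] → ·
    (4,8)@(9, 17): e=[21,11,18] → #
    (5,8)@(11, 17): e=[-1,9,42] → ·
    (4,9)@(9, 19): e=[33,3,14] → #
    (5,9)@(11, 19): e=[11,1,38] → #
    (4,10)@(9, 21): e=[45,-5,10] → ·
  covered (6 px):
    · · · · · ·
    · · · · · ·
    · · · · · ·
    · · · · · ·
    · · · · · ·
    · · · # · ·
    · · · # · ·
    · · · · # ·
    · · · · # ·
    · · · · # #
    · · · · · ·
    · · · · · ·
T2:
  2·area = 52
  edge (3, 23)→(6, 12): d=(3,-11) inclusive
  edge (6, 12)→(8, 22): d=(2,10) inclusive
  edge (8, 22)→(3, 23): d=(-5,1) inclusive
    (4,0)@(9, 1): e=[0,-52,104] → ·  [on edge]
    (2,3)@(5, 7): e=[-26,0,78] → ·  [on edge]
    (2,8)@(5, 17): e=[4,20,28] → #
    (3,8)@(7, 17): e=[26,0,26] → #  [on edge]
    (4,8)@(9, 17): e=[48,-20,24] → ·
    (2,9)@(5, 19): e=[10,24,18] → #
    (4,9)@(9, 19): e=[54,-16,14] → ·
    (2,10)@(5, 21): e=[16,28,8] → #
    (4,10)@(9, 21): e=[60,-12,4] → ·
    (1,11)@(3, 23): e=[0,52,0] → #  [on edge]
    (2,11)@(5, 23): e=[22,32,-2] → ·
    (3,11)@(7, 23): e=[44,12,-4] → ·
  covered (7 px):
    · · · · · ·
    · · · · · ·
    · · · · · ·
    · · · · · ·
    · · · · · ·
    · · · · · ·
    · · · · · ·
    · · · · · ·
    · · # # · ·
    · · # # · ·
    · · # # · ·
    · # · · · ·
T3:
  2·area = 60
  edge (0, 14)→(10, 24): d=(10,10) inclusive
  edge (10, 24)→(1, 21): d=(-9,-3) inclusive
  edge (1, 21)→(0, 14): d=(-1,-7) inclusive
    (0,7)@(1, 15): e=[0,54,6] → #  [on edge]
    (1,7)@(3, 15): e=[-20,60,20] → ·
    (0,8)@(1, 17): e=[20,36,4] → #
    (1,8)@(3, 17): e=[0,42,18] → #  [on edge]
    (2,8)@(5, 17): e=[-20,48,32] → ·
    (0,9)@(1, 19): e=[40,18,2] → #
    (2,9)@(5, 19): e=[0,30,30] → #  [on edge]
    (3,9)@(7, 19): e=[-20,36,44] → ·
    (0,10)@(1, 21): e=[60,0,0] → #  [on edge]
    (3,10)@(7, 21): e=[0,18,42] → #  [on edge]
    (4,10)@(9, 21): e=[-20,24,56] → ·
    (0,11)@(1, 23): e=[80,-18,-2] → ·
    (3,11)@(7, 23): e=[20,0,40] → #  [on edge]
    (4,11)@(9, 23): e=[0,6,54] → #  [on edge]
  covered (12 px):
    · · · · · ·
    · · · · · ·
    · · · · · ·
    · · · · · ·
    · · · · · ·
    · · · · · ·
    · · · · · ·
    # · · · · ·
    # # · · · ·
    # # # · · ·
    # # # # · ·
    · · · # # ·

Final: [[0,7],[0,8],[1,8],[0,9],[1,9],[2,9],[0,10],[1,10],[2,10],[3,10],[3,11],[4,11]]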